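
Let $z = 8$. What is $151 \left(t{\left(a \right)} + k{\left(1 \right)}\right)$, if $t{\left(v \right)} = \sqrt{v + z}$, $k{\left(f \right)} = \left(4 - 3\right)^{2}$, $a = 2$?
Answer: $151 + 151 \sqrt{10} \approx 628.5$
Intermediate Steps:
$k{\left(f \right)} = 1$ ($k{\left(f \right)} = 1^{2} = 1$)
$t{\left(v \right)} = \sqrt{8 + v}$ ($t{\left(v \right)} = \sqrt{v + 8} = \sqrt{8 + v}$)
$151 \left(t{\left(a \right)} + k{\left(1 \right)}\right) = 151 \left(\sqrt{8 + 2} + 1\right) = 151 \left(\sqrt{10} + 1\right) = 151 \left(1 + \sqrt{10}\right) = 151 + 151 \sqrt{10}$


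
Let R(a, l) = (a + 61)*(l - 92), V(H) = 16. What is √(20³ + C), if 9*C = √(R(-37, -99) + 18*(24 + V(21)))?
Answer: √(72000 + 2*I*√966)/3 ≈ 89.443 + 0.03861*I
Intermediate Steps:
R(a, l) = (-92 + l)*(61 + a) (R(a, l) = (61 + a)*(-92 + l) = (-92 + l)*(61 + a))
C = 2*I*√966/9 (C = √((-5612 - 92*(-37) + 61*(-99) - 37*(-99)) + 18*(24 + 16))/9 = √((-5612 + 3404 - 6039 + 3663) + 18*40)/9 = √(-4584 + 720)/9 = √(-3864)/9 = (2*I*√966)/9 = 2*I*√966/9 ≈ 6.9068*I)
√(20³ + C) = √(20³ + 2*I*√966/9) = √(8000 + 2*I*√966/9)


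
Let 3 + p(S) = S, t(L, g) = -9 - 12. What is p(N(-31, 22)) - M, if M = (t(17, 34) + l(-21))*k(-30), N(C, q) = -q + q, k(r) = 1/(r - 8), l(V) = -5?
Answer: -70/19 ≈ -3.6842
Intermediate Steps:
t(L, g) = -21
k(r) = 1/(-8 + r)
N(C, q) = 0
p(S) = -3 + S
M = 13/19 (M = (-21 - 5)/(-8 - 30) = -26/(-38) = -26*(-1/38) = 13/19 ≈ 0.68421)
p(N(-31, 22)) - M = (-3 + 0) - 1*13/19 = -3 - 13/19 = -70/19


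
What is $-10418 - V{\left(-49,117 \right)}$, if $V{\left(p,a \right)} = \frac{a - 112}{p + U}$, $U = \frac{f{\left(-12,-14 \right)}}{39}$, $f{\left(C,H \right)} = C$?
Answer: $- \frac{6677873}{641} \approx -10418.0$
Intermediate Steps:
$U = - \frac{4}{13}$ ($U = - \frac{12}{39} = \left(-12\right) \frac{1}{39} = - \frac{4}{13} \approx -0.30769$)
$V{\left(p,a \right)} = \frac{-112 + a}{- \frac{4}{13} + p}$ ($V{\left(p,a \right)} = \frac{a - 112}{p - \frac{4}{13}} = \frac{-112 + a}{- \frac{4}{13} + p}$)
$-10418 - V{\left(-49,117 \right)} = -10418 - \frac{13 \left(-112 + 117\right)}{-4 + 13 \left(-49\right)} = -10418 - 13 \frac{1}{-4 - 637} \cdot 5 = -10418 - 13 \frac{1}{-641} \cdot 5 = -10418 - 13 \left(- \frac{1}{641}\right) 5 = -10418 - - \frac{65}{641} = -10418 + \frac{65}{641} = - \frac{6677873}{641}$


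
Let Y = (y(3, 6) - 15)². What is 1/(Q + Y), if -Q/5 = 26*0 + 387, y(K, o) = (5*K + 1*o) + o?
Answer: -1/1791 ≈ -0.00055835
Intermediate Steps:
y(K, o) = 2*o + 5*K (y(K, o) = (5*K + o) + o = (o + 5*K) + o = 2*o + 5*K)
Y = 144 (Y = ((2*6 + 5*3) - 15)² = ((12 + 15) - 15)² = (27 - 15)² = 12² = 144)
Q = -1935 (Q = -5*(26*0 + 387) = -5*(0 + 387) = -5*387 = -1935)
1/(Q + Y) = 1/(-1935 + 144) = 1/(-1791) = -1/1791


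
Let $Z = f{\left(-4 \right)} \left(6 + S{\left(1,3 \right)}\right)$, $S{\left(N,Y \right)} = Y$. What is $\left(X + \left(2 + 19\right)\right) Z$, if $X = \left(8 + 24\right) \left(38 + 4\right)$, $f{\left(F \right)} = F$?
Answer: $-49140$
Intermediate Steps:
$X = 1344$ ($X = 32 \cdot 42 = 1344$)
$Z = -36$ ($Z = - 4 \left(6 + 3\right) = \left(-4\right) 9 = -36$)
$\left(X + \left(2 + 19\right)\right) Z = \left(1344 + \left(2 + 19\right)\right) \left(-36\right) = \left(1344 + 21\right) \left(-36\right) = 1365 \left(-36\right) = -49140$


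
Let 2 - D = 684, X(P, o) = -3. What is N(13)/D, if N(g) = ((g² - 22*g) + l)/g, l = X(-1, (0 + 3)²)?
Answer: 60/4433 ≈ 0.013535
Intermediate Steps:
D = -682 (D = 2 - 1*684 = 2 - 684 = -682)
l = -3
N(g) = (-3 + g² - 22*g)/g (N(g) = ((g² - 22*g) - 3)/g = (-3 + g² - 22*g)/g)
N(13)/D = (-22 + 13 - 3/13)/(-682) = (-22 + 13 - 3*1/13)*(-1/682) = (-22 + 13 - 3/13)*(-1/682) = -120/13*(-1/682) = 60/4433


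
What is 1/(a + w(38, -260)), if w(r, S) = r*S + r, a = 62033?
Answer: 1/52191 ≈ 1.9160e-5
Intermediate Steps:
w(r, S) = r + S*r (w(r, S) = S*r + r = r + S*r)
1/(a + w(38, -260)) = 1/(62033 + 38*(1 - 260)) = 1/(62033 + 38*(-259)) = 1/(62033 - 9842) = 1/52191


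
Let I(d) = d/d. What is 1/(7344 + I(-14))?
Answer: 1/7345 ≈ 0.00013615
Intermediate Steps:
I(d) = 1
1/(7344 + I(-14)) = 1/(7344 + 1) = 1/7345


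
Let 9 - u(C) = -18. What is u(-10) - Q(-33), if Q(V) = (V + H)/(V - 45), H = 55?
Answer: 1064/39 ≈ 27.282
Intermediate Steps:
u(C) = 27 (u(C) = 9 - 1*(-18) = 9 + 18 = 27)
Q(V) = (55 + V)/(-45 + V) (Q(V) = (V + 55)/(V - 45) = (55 + V)/(-45 + V))
u(-10) - Q(-33) = 27 - (55 - 33)/(-45 - 33) = 27 - 22/(-78) = 27 - (-1)*22/78 = 27 - 1*(-11/39) = 27 + 11/39 = 1064/39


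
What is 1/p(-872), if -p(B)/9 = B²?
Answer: -1/6843456 ≈ -1.4612e-7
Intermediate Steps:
p(B) = -9*B²
1/p(-872) = 1/(-9*(-872)²) = 1/(-9*760384) = 1/(-6843456) = -1/6843456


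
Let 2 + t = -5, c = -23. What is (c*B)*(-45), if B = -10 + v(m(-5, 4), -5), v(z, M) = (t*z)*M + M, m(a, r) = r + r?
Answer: 274275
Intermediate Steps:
m(a, r) = 2*r
t = -7 (t = -2 - 5 = -7)
v(z, M) = M - 7*M*z (v(z, M) = (-7*z)*M + M = -7*M*z + M = M - 7*M*z)
B = 265 (B = -10 - 5*(1 - 14*4) = -10 - 5*(1 - 7*8) = -10 - 5*(1 - 56) = -10 - 5*(-55) = -10 + 275 = 265)
(c*B)*(-45) = -23*265*(-45) = -6095*(-45) = 274275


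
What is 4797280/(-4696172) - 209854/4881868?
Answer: -3050649774741/2865761476162 ≈ -1.0645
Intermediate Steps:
4797280/(-4696172) - 209854/4881868 = 4797280*(-1/4696172) - 209854*1/4881868 = -1199320/1174043 - 104927/2440934 = -3050649774741/2865761476162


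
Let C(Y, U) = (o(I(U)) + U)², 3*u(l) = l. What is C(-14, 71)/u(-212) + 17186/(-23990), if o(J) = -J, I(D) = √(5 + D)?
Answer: -185956961/2542940 + 213*√19/53 ≈ -55.609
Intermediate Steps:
u(l) = l/3
C(Y, U) = (U - √(5 + U))² (C(Y, U) = (-√(5 + U) + U)² = (U - √(5 + U))²)
C(-14, 71)/u(-212) + 17186/(-23990) = (71 - √(5 + 71))²/(((⅓)*(-212))) + 17186/(-23990) = (71 - √76)²/(-212/3) + 17186*(-1/23990) = (71 - 2*√19)²*(-3/212) - 8593/11995 = -3*(71 - 2*√19)²/212 - 8593/11995 = -8593/11995 - 3*(71 - 2*√19)²/212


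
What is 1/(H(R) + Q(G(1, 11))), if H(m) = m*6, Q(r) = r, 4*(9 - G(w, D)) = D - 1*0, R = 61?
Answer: 4/1489 ≈ 0.0026864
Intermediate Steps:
G(w, D) = 9 - D/4 (G(w, D) = 9 - (D - 1*0)/4 = 9 - (D + 0)/4 = 9 - D/4)
H(m) = 6*m
1/(H(R) + Q(G(1, 11))) = 1/(6*61 + (9 - ¼*11)) = 1/(366 + (9 - 11/4)) = 1/(366 + 25/4) = 1/(1489/4) = 4/1489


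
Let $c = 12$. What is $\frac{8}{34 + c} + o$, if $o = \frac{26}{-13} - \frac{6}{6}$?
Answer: $- \frac{65}{23} \approx -2.8261$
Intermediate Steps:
$o = -3$ ($o = 26 \left(- \frac{1}{13}\right) - 1 = -2 - 1 = -3$)
$\frac{8}{34 + c} + o = \frac{8}{34 + 12} - 3 = \frac{8}{46} - 3 = 8 \cdot \frac{1}{46} - 3 = \frac{4}{23} - 3 = - \frac{65}{23}$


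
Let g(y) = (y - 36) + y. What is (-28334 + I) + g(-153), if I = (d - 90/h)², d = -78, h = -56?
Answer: -17906663/784 ≈ -22840.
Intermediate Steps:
g(y) = -36 + 2*y (g(y) = (-36 + y) + y = -36 + 2*y)
I = 4575321/784 (I = (-78 - 90/(-56))² = (-78 - 90*(-1/56))² = (-78 + 45/28)² = (-2139/28)² = 4575321/784 ≈ 5835.9)
(-28334 + I) + g(-153) = (-28334 + 4575321/784) + (-36 + 2*(-153)) = -17638535/784 + (-36 - 306) = -17638535/784 - 342 = -17906663/784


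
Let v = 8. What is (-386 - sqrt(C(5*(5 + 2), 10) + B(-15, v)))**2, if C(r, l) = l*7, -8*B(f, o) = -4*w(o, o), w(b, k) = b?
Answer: (386 + sqrt(74))**2 ≈ 1.5571e+5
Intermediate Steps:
B(f, o) = o/2 (B(f, o) = -(-1)*o/2 = o/2)
C(r, l) = 7*l
(-386 - sqrt(C(5*(5 + 2), 10) + B(-15, v)))**2 = (-386 - sqrt(7*10 + (1/2)*8))**2 = (-386 - sqrt(70 + 4))**2 = (-386 - sqrt(74))**2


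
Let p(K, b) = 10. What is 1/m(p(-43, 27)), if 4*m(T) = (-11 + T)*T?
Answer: -2/5 ≈ -0.40000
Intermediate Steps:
m(T) = T*(-11 + T)/4 (m(T) = ((-11 + T)*T)/4 = (T*(-11 + T))/4 = T*(-11 + T)/4)
1/m(p(-43, 27)) = 1/((1/4)*10*(-11 + 10)) = 1/((1/4)*10*(-1)) = 1/(-5/2) = -2/5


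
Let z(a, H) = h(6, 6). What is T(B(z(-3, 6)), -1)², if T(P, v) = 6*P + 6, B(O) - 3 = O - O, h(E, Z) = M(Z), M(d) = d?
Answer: 576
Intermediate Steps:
h(E, Z) = Z
z(a, H) = 6
B(O) = 3 (B(O) = 3 + (O - O) = 3 + 0 = 3)
T(P, v) = 6 + 6*P
T(B(z(-3, 6)), -1)² = (6 + 6*3)² = (6 + 18)² = 24² = 576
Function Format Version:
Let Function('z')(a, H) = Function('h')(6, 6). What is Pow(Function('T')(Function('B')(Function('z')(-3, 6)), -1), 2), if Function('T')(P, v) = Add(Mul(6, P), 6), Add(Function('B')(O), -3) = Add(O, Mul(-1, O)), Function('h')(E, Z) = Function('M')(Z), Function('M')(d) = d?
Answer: 576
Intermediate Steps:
Function('h')(E, Z) = Z
Function('z')(a, H) = 6
Function('B')(O) = 3 (Function('B')(O) = Add(3, Add(O, Mul(-1, O))) = Add(3, 0) = 3)
Function('T')(P, v) = Add(6, Mul(6, P))
Pow(Function('T')(Function('B')(Function('z')(-3, 6)), -1), 2) = Pow(Add(6, Mul(6, 3)), 2) = Pow(Add(6, 18), 2) = Pow(24, 2) = 576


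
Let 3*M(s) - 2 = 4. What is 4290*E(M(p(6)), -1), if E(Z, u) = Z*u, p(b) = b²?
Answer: -8580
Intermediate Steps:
M(s) = 2 (M(s) = ⅔ + (⅓)*4 = ⅔ + 4/3 = 2)
4290*E(M(p(6)), -1) = 4290*(2*(-1)) = 4290*(-2) = -8580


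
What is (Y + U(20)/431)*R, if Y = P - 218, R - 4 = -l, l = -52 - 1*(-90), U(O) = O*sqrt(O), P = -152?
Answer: 12580 - 1360*sqrt(5)/431 ≈ 12573.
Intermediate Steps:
U(O) = O**(3/2)
l = 38 (l = -52 + 90 = 38)
R = -34 (R = 4 - 1*38 = 4 - 38 = -34)
Y = -370 (Y = -152 - 218 = -370)
(Y + U(20)/431)*R = (-370 + 20**(3/2)/431)*(-34) = (-370 + (40*sqrt(5))*(1/431))*(-34) = (-370 + 40*sqrt(5)/431)*(-34) = 12580 - 1360*sqrt(5)/431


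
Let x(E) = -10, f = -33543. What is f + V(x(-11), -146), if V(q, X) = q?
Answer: -33553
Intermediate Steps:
f + V(x(-11), -146) = -33543 - 10 = -33553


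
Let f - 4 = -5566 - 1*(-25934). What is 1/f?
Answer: 1/20372 ≈ 4.9087e-5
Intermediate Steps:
f = 20372 (f = 4 + (-5566 - 1*(-25934)) = 4 + (-5566 + 25934) = 4 + 20368 = 20372)
1/f = 1/20372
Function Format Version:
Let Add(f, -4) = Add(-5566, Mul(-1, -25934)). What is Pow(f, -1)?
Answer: Rational(1, 20372) ≈ 4.9087e-5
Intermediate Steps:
f = 20372 (f = Add(4, Add(-5566, Mul(-1, -25934))) = Add(4, Add(-5566, 25934)) = Add(4, 20368) = 20372)
Pow(f, -1) = Pow(20372, -1) = Rational(1, 20372)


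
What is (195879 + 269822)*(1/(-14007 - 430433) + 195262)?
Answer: 40414577477273579/444440 ≈ 9.0934e+10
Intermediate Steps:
(195879 + 269822)*(1/(-14007 - 430433) + 195262) = 465701*(1/(-444440) + 195262) = 465701*(-1/444440 + 195262) = 465701*(86782243279/444440) = 40414577477273579/444440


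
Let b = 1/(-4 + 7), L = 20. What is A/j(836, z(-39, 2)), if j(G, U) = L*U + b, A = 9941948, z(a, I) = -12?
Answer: -29825844/719 ≈ -41482.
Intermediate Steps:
b = ⅓ (b = 1/3 = ⅓ ≈ 0.33333)
j(G, U) = ⅓ + 20*U (j(G, U) = 20*U + ⅓ = ⅓ + 20*U)
A/j(836, z(-39, 2)) = 9941948/(⅓ + 20*(-12)) = 9941948/(⅓ - 240) = 9941948/(-719/3) = 9941948*(-3/719) = -29825844/719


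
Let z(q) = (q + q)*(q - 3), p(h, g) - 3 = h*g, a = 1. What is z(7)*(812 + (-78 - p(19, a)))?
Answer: 39872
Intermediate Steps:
p(h, g) = 3 + g*h (p(h, g) = 3 + h*g = 3 + g*h)
z(q) = 2*q*(-3 + q) (z(q) = (2*q)*(-3 + q) = 2*q*(-3 + q))
z(7)*(812 + (-78 - p(19, a))) = (2*7*(-3 + 7))*(812 + (-78 - (3 + 1*19))) = (2*7*4)*(812 + (-78 - (3 + 19))) = 56*(812 + (-78 - 1*22)) = 56*(812 + (-78 - 22)) = 56*(812 - 100) = 56*712 = 39872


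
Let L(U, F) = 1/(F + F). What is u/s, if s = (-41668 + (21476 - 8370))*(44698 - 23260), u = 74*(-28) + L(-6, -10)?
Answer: 41441/12246243120 ≈ 3.3840e-6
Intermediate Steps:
L(U, F) = 1/(2*F)
u = -41441/20 (u = 74*(-28) + (½)/(-10) = -2072 + (½)*(-⅒) = -2072 - 1/20 = -41441/20 ≈ -2072.1)
s = -612312156 (s = (-41668 + 13106)*21438 = -28562*21438 = -612312156)
u/s = -41441/20/(-612312156) = -41441/20*(-1/612312156) = 41441/12246243120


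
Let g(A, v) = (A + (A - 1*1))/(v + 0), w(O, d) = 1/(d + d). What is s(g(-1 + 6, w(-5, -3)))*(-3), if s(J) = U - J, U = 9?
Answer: -189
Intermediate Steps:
w(O, d) = 1/(2*d)
g(A, v) = (-1 + 2*A)/v (g(A, v) = (A + (A - 1))/v = (A + (-1 + A))/v = (-1 + 2*A)/v)
s(J) = 9 - J
s(g(-1 + 6, w(-5, -3)))*(-3) = (9 - (-1 + 2*(-1 + 6))/((1/2)/(-3)))*(-3) = (9 - (-1 + 2*5)/((1/2)*(-1/3)))*(-3) = (9 - (-1 + 10)/(-1/6))*(-3) = (9 - (-6)*9)*(-3) = (9 - 1*(-54))*(-3) = (9 + 54)*(-3) = 63*(-3) = -189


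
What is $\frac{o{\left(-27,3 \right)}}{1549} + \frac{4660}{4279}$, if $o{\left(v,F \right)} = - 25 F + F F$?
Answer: $\frac{6935926}{6628171} \approx 1.0464$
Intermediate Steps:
$o{\left(v,F \right)} = F^{2} - 25 F$ ($o{\left(v,F \right)} = - 25 F + F^{2} = F^{2} - 25 F$)
$\frac{o{\left(-27,3 \right)}}{1549} + \frac{4660}{4279} = \frac{3 \left(-25 + 3\right)}{1549} + \frac{4660}{4279} = 3 \left(-22\right) \frac{1}{1549} + 4660 \cdot \frac{1}{4279} = \left(-66\right) \frac{1}{1549} + \frac{4660}{4279} = - \frac{66}{1549} + \frac{4660}{4279} = \frac{6935926}{6628171}$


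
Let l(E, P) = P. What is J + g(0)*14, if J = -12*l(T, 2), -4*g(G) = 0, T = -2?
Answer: -24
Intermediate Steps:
g(G) = 0 (g(G) = -¼*0 = 0)
J = -24 (J = -12*2 = -24)
J + g(0)*14 = -24 + 0*14 = -24 + 0 = -24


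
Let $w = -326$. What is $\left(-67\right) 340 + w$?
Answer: $-23106$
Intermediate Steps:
$\left(-67\right) 340 + w = \left(-67\right) 340 - 326 = -22780 - 326 = -23106$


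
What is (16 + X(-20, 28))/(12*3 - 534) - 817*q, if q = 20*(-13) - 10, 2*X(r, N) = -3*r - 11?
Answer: 73235853/332 ≈ 2.2059e+5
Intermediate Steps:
X(r, N) = -11/2 - 3*r/2 (X(r, N) = (-3*r - 11)/2 = (-11 - 3*r)/2 = -11/2 - 3*r/2)
q = -270 (q = -260 - 10 = -270)
(16 + X(-20, 28))/(12*3 - 534) - 817*q = (16 + (-11/2 - 3/2*(-20)))/(12*3 - 534) - 817*(-270) = (16 + (-11/2 + 30))/(36 - 534) + 220590 = (16 + 49/2)/(-498) + 220590 = (81/2)*(-1/498) + 220590 = -27/332 + 220590 = 73235853/332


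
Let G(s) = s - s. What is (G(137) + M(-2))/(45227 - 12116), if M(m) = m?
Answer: -2/33111 ≈ -6.0403e-5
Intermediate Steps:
G(s) = 0
(G(137) + M(-2))/(45227 - 12116) = (0 - 2)/(45227 - 12116) = -2/33111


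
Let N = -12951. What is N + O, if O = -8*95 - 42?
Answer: -13753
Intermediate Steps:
O = -802 (O = -760 - 42 = -802)
N + O = -12951 - 802 = -13753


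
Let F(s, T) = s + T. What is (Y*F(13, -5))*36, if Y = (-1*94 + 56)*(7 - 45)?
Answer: 415872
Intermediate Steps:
F(s, T) = T + s
Y = 1444 (Y = (-94 + 56)*(-38) = -38*(-38) = 1444)
(Y*F(13, -5))*36 = (1444*(-5 + 13))*36 = (1444*8)*36 = 11552*36 = 415872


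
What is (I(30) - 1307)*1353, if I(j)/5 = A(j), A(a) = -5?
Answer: -1802196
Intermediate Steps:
I(j) = -25 (I(j) = 5*(-5) = -25)
(I(30) - 1307)*1353 = (-25 - 1307)*1353 = -1332*1353 = -1802196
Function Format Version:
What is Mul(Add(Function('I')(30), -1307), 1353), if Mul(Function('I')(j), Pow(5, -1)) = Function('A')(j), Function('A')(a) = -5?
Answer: -1802196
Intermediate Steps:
Function('I')(j) = -25 (Function('I')(j) = Mul(5, -5) = -25)
Mul(Add(Function('I')(30), -1307), 1353) = Mul(Add(-25, -1307), 1353) = Mul(-1332, 1353) = -1802196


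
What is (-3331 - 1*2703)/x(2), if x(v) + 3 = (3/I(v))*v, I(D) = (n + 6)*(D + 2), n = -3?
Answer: 12068/5 ≈ 2413.6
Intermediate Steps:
I(D) = 6 + 3*D (I(D) = (-3 + 6)*(D + 2) = 3*(2 + D) = 6 + 3*D)
x(v) = -3 + 3*v/(6 + 3*v) (x(v) = -3 + (3/(6 + 3*v))*v = -3 + 3*v/(6 + 3*v))
(-3331 - 1*2703)/x(2) = (-3331 - 1*2703)/((2*(-3 - 1*2)/(2 + 2))) = (-3331 - 2703)/((2*(-3 - 2)/4)) = -6034/(2*(¼)*(-5)) = -6034/(-5/2) = -6034*(-⅖) = 12068/5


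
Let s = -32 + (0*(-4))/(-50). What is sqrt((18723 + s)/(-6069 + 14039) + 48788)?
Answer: 7*sqrt(63249115030)/7970 ≈ 220.89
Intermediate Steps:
s = -32 (s = -32 - 1/50*0 = -32 + 0 = -32)
sqrt((18723 + s)/(-6069 + 14039) + 48788) = sqrt((18723 - 32)/(-6069 + 14039) + 48788) = sqrt(18691/7970 + 48788) = sqrt(388859051/7970) = 7*sqrt(63249115030)/7970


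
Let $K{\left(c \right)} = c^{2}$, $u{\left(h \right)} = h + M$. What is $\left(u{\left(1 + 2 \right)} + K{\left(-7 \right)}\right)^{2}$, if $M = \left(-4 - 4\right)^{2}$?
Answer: $13456$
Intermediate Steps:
$M = 64$ ($M = \left(-8\right)^{2} = 64$)
$u{\left(h \right)} = 64 + h$ ($u{\left(h \right)} = h + 64 = 64 + h$)
$\left(u{\left(1 + 2 \right)} + K{\left(-7 \right)}\right)^{2} = \left(\left(64 + \left(1 + 2\right)\right) + \left(-7\right)^{2}\right)^{2} = \left(\left(64 + 3\right) + 49\right)^{2} = \left(67 + 49\right)^{2} = 116^{2} = 13456$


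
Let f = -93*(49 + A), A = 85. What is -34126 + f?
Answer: -46588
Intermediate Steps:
f = -12462 (f = -93*(49 + 85) = -93*134 = -12462)
-34126 + f = -34126 - 12462 = -46588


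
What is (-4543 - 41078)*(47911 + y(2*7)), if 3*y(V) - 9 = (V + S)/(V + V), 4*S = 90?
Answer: -122410647375/56 ≈ -2.1859e+9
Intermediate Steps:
S = 45/2 (S = (¼)*90 = 45/2 ≈ 22.500)
y(V) = 3 + (45/2 + V)/(6*V) (y(V) = 3 + ((V + 45/2)/(V + V))/3 = 3 + ((45/2 + V)/((2*V)))/3 = 3 + ((45/2 + V)*(1/(2*V)))/3 = 3 + ((45/2 + V)/(2*V))/3 = 3 + (45/2 + V)/(6*V))
(-4543 - 41078)*(47911 + y(2*7)) = (-4543 - 41078)*(47911 + (45 + 38*(2*7))/(12*((2*7)))) = -45621*(47911 + (1/12)*(45 + 38*14)/14) = -45621*(47911 + (1/12)*(1/14)*(45 + 532)) = -45621*(47911 + (1/12)*(1/14)*577) = -45621*(47911 + 577/168) = -45621*8049625/168 = -122410647375/56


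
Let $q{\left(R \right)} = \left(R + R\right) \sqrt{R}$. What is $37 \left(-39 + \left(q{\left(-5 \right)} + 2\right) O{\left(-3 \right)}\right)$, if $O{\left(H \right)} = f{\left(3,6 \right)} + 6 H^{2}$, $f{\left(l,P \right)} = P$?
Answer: $2997 - 22200 i \sqrt{5} \approx 2997.0 - 49641.0 i$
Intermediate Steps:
$q{\left(R \right)} = 2 R^{\frac{3}{2}}$ ($q{\left(R \right)} = 2 R \sqrt{R} = 2 R^{\frac{3}{2}}$)
$O{\left(H \right)} = 6 + 6 H^{2}$
$37 \left(-39 + \left(q{\left(-5 \right)} + 2\right) O{\left(-3 \right)}\right) = 37 \left(-39 + \left(2 \left(-5\right)^{\frac{3}{2}} + 2\right) \left(6 + 6 \left(-3\right)^{2}\right)\right) = 37 \left(-39 + \left(2 \left(- 5 i \sqrt{5}\right) + 2\right) \left(6 + 6 \cdot 9\right)\right) = 37 \left(-39 + \left(- 10 i \sqrt{5} + 2\right) \left(6 + 54\right)\right) = 37 \left(-39 + \left(2 - 10 i \sqrt{5}\right) 60\right) = 37 \left(-39 + \left(120 - 600 i \sqrt{5}\right)\right) = 37 \left(81 - 600 i \sqrt{5}\right) = 2997 - 22200 i \sqrt{5}$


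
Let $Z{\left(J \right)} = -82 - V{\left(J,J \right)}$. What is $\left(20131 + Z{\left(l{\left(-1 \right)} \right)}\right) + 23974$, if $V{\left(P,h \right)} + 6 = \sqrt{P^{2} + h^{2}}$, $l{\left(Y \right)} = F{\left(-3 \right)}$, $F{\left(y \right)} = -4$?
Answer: $44029 - 4 \sqrt{2} \approx 44023.0$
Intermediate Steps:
$l{\left(Y \right)} = -4$
$V{\left(P,h \right)} = -6 + \sqrt{P^{2} + h^{2}}$
$Z{\left(J \right)} = -76 - \sqrt{2} \sqrt{J^{2}}$ ($Z{\left(J \right)} = -82 - \left(-6 + \sqrt{J^{2} + J^{2}}\right) = -82 - \left(-6 + \sqrt{2 J^{2}}\right) = -82 - \left(-6 + \sqrt{2} \sqrt{J^{2}}\right) = -76 - \sqrt{2} \sqrt{J^{2}}$)
$\left(20131 + Z{\left(l{\left(-1 \right)} \right)}\right) + 23974 = \left(20131 - \left(76 + \sqrt{2} \sqrt{\left(-4\right)^{2}}\right)\right) + 23974 = \left(20131 - \left(76 + \sqrt{2} \sqrt{16}\right)\right) + 23974 = \left(20131 - \left(76 + \sqrt{2} \cdot 4\right)\right) + 23974 = \left(20131 - \left(76 + 4 \sqrt{2}\right)\right) + 23974 = \left(20055 - 4 \sqrt{2}\right) + 23974 = 44029 - 4 \sqrt{2}$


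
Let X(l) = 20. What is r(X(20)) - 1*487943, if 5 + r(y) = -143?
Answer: -488091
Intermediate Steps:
r(y) = -148 (r(y) = -5 - 143 = -148)
r(X(20)) - 1*487943 = -148 - 1*487943 = -148 - 487943 = -488091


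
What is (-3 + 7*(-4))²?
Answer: 961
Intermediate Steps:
(-3 + 7*(-4))² = (-3 - 28)² = (-31)² = 961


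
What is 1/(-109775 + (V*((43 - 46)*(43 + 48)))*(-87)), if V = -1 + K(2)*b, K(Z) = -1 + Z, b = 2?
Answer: -1/86024 ≈ -1.1625e-5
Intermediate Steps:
V = 1 (V = -1 + (-1 + 2)*2 = -1 + 1*2 = -1 + 2 = 1)
1/(-109775 + (V*((43 - 46)*(43 + 48)))*(-87)) = 1/(-109775 + (1*((43 - 46)*(43 + 48)))*(-87)) = 1/(-109775 + (1*(-3*91))*(-87)) = 1/(-109775 + (1*(-273))*(-87)) = 1/(-109775 - 273*(-87)) = 1/(-109775 + 23751) = 1/(-86024) = -1/86024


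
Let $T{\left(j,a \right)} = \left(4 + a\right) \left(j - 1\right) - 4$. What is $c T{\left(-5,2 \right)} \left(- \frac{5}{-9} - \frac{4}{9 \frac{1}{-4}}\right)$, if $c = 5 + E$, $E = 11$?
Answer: $- \frac{4480}{3} \approx -1493.3$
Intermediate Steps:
$T{\left(j,a \right)} = -4 + \left(-1 + j\right) \left(4 + a\right)$ ($T{\left(j,a \right)} = \left(4 + a\right) \left(-1 + j\right) - 4 = \left(-1 + j\right) \left(4 + a\right) - 4 = -4 + \left(-1 + j\right) \left(4 + a\right)$)
$c = 16$ ($c = 5 + 11 = 16$)
$c T{\left(-5,2 \right)} \left(- \frac{5}{-9} - \frac{4}{9 \frac{1}{-4}}\right) = 16 \left(-8 - 2 + 4 \left(-5\right) + 2 \left(-5\right)\right) \left(- \frac{5}{-9} - \frac{4}{9 \frac{1}{-4}}\right) = 16 \left(-8 - 2 - 20 - 10\right) \left(\left(-5\right) \left(- \frac{1}{9}\right) - \frac{4}{9 \left(- \frac{1}{4}\right)}\right) = 16 \left(-40\right) \left(\frac{5}{9} - \frac{4}{- \frac{9}{4}}\right) = - 640 \left(\frac{5}{9} - - \frac{16}{9}\right) = - 640 \left(\frac{5}{9} + \frac{16}{9}\right) = \left(-640\right) \frac{7}{3} = - \frac{4480}{3}$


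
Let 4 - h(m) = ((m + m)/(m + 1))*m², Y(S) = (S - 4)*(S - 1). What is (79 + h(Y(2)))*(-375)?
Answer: -25125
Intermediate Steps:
Y(S) = (-1 + S)*(-4 + S) (Y(S) = (-4 + S)*(-1 + S) = (-1 + S)*(-4 + S))
h(m) = 4 - 2*m³/(1 + m) (h(m) = 4 - (m + m)/(m + 1)*m² = 4 - (2*m)/(1 + m)*m² = 4 - 2*m/(1 + m)*m² = 4 - 2*m³/(1 + m))
(79 + h(Y(2)))*(-375) = (79 + 2*(2 - (4 + 2² - 5*2)³ + 2*(4 + 2² - 5*2))/(1 + (4 + 2² - 5*2)))*(-375) = (79 + 2*(2 - (4 + 4 - 10)³ + 2*(4 + 4 - 10))/(1 + (4 + 4 - 10)))*(-375) = (79 + 2*(2 - 1*(-2)³ + 2*(-2))/(1 - 2))*(-375) = (79 + 2*(2 - 1*(-8) - 4)/(-1))*(-375) = (79 + 2*(-1)*(2 + 8 - 4))*(-375) = (79 + 2*(-1)*6)*(-375) = (79 - 12)*(-375) = 67*(-375) = -25125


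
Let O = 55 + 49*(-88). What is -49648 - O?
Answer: -45391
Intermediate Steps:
O = -4257 (O = 55 - 4312 = -4257)
-49648 - O = -49648 - 1*(-4257) = -49648 + 4257 = -45391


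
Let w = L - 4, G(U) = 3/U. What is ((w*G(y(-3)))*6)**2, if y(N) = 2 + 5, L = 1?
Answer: 2916/49 ≈ 59.510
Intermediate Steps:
y(N) = 7
w = -3 (w = 1 - 4 = -3)
((w*G(y(-3)))*6)**2 = (-9/7*6)**2 = (-54/7)**2 = 2916/49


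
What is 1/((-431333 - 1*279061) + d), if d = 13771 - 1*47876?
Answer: -1/744499 ≈ -1.3432e-6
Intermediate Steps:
d = -34105 (d = 13771 - 47876 = -34105)
1/((-431333 - 1*279061) + d) = 1/((-431333 - 1*279061) - 34105) = 1/((-431333 - 279061) - 34105) = 1/(-710394 - 34105) = 1/(-744499) = -1/744499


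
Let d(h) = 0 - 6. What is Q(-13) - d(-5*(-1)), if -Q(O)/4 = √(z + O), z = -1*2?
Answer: 6 - 4*I*√15 ≈ 6.0 - 15.492*I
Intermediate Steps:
z = -2
d(h) = -6
Q(O) = -4*√(-2 + O)
Q(-13) - d(-5*(-1)) = -4*√(-2 - 13) - 1*(-6) = -4*I*√15 + 6 = 6 - 4*I*√15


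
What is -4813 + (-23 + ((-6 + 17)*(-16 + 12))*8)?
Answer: -5188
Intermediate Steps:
-4813 + (-23 + ((-6 + 17)*(-16 + 12))*8) = -4813 + (-23 + (11*(-4))*8) = -4813 + (-23 - 44*8) = -4813 + (-23 - 352) = -4813 - 375 = -5188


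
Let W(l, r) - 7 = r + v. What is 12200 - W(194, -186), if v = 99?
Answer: 12280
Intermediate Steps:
W(l, r) = 106 + r (W(l, r) = 7 + (r + 99) = 7 + (99 + r) = 106 + r)
12200 - W(194, -186) = 12200 - (106 - 186) = 12200 - 1*(-80) = 12200 + 80 = 12280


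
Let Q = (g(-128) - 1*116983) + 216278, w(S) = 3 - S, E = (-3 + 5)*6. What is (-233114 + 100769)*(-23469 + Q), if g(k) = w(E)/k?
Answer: -1284505763265/128 ≈ -1.0035e+10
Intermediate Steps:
E = 12 (E = 2*6 = 12)
g(k) = -9/k (g(k) = (3 - 1*12)/k = (3 - 12)/k = -9/k)
Q = 12709769/128 (Q = (-9/(-128) - 1*116983) + 216278 = (-9*(-1/128) - 116983) + 216278 = (9/128 - 116983) + 216278 = -14973815/128 + 216278 = 12709769/128 ≈ 99295.)
(-233114 + 100769)*(-23469 + Q) = (-233114 + 100769)*(-23469 + 12709769/128) = -132345*9705737/128 = -1284505763265/128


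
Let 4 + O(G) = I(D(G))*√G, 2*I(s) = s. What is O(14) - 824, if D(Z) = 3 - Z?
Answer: -828 - 11*√14/2 ≈ -848.58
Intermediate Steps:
I(s) = s/2
O(G) = -4 + √G*(3/2 - G/2) (O(G) = -4 + ((3 - G)/2)*√G = -4 + (3/2 - G/2)*√G = -4 + √G*(3/2 - G/2))
O(14) - 824 = (-4 + √14*(3 - 1*14)/2) - 824 = (-4 + √14*(3 - 14)/2) - 824 = (-4 + (½)*√14*(-11)) - 824 = (-4 - 11*√14/2) - 824 = -828 - 11*√14/2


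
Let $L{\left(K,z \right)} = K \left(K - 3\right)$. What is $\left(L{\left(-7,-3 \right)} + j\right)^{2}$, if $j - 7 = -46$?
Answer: $961$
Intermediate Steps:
$j = -39$ ($j = 7 - 46 = -39$)
$L{\left(K,z \right)} = K \left(-3 + K\right)$
$\left(L{\left(-7,-3 \right)} + j\right)^{2} = \left(- 7 \left(-3 - 7\right) - 39\right)^{2} = \left(\left(-7\right) \left(-10\right) - 39\right)^{2} = \left(70 - 39\right)^{2} = 31^{2} = 961$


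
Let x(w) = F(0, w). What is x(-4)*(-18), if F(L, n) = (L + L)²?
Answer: 0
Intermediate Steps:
F(L, n) = 4*L² (F(L, n) = (2*L)² = 4*L²)
x(w) = 0 (x(w) = 4*0² = 4*0 = 0)
x(-4)*(-18) = 0*(-18) = 0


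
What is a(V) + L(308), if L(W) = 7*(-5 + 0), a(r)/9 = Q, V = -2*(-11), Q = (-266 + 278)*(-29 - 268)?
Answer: -32111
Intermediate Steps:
Q = -3564 (Q = 12*(-297) = -3564)
V = 22
a(r) = -32076 (a(r) = 9*(-3564) = -32076)
L(W) = -35 (L(W) = 7*(-5) = -35)
a(V) + L(308) = -32076 - 35 = -32111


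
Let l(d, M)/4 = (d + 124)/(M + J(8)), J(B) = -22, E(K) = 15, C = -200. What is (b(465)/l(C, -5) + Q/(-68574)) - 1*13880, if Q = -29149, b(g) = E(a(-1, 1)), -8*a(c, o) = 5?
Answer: -144656365357/10423248 ≈ -13878.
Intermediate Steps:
a(c, o) = -5/8 (a(c, o) = -⅛*5 = -5/8)
l(d, M) = 4*(124 + d)/(-22 + M) (l(d, M) = 4*((d + 124)/(M - 22)) = 4*((124 + d)/(-22 + M)) = 4*(124 + d)/(-22 + M))
b(g) = 15
(b(465)/l(C, -5) + Q/(-68574)) - 1*13880 = (15/((4*(124 - 200)/(-22 - 5))) - 29149/(-68574)) - 1*13880 = (15/((4*(-76)/(-27))) - 29149*(-1/68574)) - 13880 = (15/((4*(-1/27)*(-76))) + 29149/68574) - 13880 = (15/(304/27) + 29149/68574) - 13880 = (15*(27/304) + 29149/68574) - 13880 = (405/304 + 29149/68574) - 13880 = 18316883/10423248 - 13880 = -144656365357/10423248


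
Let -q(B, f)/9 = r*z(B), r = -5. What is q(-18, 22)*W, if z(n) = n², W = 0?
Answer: 0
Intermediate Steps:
q(B, f) = 45*B² (q(B, f) = -(-45)*B² = 45*B²)
q(-18, 22)*W = (45*(-18)²)*0 = (45*324)*0 = 14580*0 = 0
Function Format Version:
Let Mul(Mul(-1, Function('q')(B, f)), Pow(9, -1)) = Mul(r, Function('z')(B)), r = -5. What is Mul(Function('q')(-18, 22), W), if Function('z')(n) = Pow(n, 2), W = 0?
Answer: 0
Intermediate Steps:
Function('q')(B, f) = Mul(45, Pow(B, 2)) (Function('q')(B, f) = Mul(-9, Mul(-5, Pow(B, 2))) = Mul(45, Pow(B, 2)))
Mul(Function('q')(-18, 22), W) = Mul(Mul(45, Pow(-18, 2)), 0) = Mul(Mul(45, 324), 0) = Mul(14580, 0) = 0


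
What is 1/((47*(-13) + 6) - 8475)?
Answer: -1/9080 ≈ -0.00011013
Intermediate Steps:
1/((47*(-13) + 6) - 8475) = 1/((-611 + 6) - 8475) = 1/(-605 - 8475) = 1/(-9080) = -1/9080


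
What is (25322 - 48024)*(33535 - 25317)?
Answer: -186565036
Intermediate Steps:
(25322 - 48024)*(33535 - 25317) = -22702*8218 = -186565036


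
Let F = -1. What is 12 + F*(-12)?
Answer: 24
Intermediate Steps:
12 + F*(-12) = 12 - 1*(-12) = 12 + 12 = 24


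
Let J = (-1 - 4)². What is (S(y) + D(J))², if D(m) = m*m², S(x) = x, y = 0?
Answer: 244140625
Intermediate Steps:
J = 25 (J = (-5)² = 25)
D(m) = m³
(S(y) + D(J))² = (0 + 25³)² = (0 + 15625)² = 15625² = 244140625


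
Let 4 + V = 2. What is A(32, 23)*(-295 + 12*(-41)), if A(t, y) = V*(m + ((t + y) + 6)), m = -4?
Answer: 89718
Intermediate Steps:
V = -2 (V = -4 + 2 = -2)
A(t, y) = -4 - 2*t - 2*y (A(t, y) = -2*(-4 + ((t + y) + 6)) = -2*(-4 + (6 + t + y)) = -2*(2 + t + y) = -4 - 2*t - 2*y)
A(32, 23)*(-295 + 12*(-41)) = (-4 - 2*32 - 2*23)*(-295 + 12*(-41)) = (-4 - 64 - 46)*(-295 - 492) = -114*(-787) = 89718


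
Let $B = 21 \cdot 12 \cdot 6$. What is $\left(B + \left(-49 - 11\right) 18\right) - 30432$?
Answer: $-30000$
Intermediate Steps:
$B = 1512$ ($B = 252 \cdot 6 = 1512$)
$\left(B + \left(-49 - 11\right) 18\right) - 30432 = \left(1512 + \left(-49 - 11\right) 18\right) - 30432 = \left(1512 - 1080\right) - 30432 = 432 - 30432 = -30000$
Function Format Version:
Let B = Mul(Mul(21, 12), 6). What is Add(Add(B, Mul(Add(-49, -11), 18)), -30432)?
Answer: -30000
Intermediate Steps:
B = 1512 (B = Mul(252, 6) = 1512)
Add(Add(B, Mul(Add(-49, -11), 18)), -30432) = Add(Add(1512, Mul(Add(-49, -11), 18)), -30432) = Add(Add(1512, Mul(-60, 18)), -30432) = Add(Add(1512, -1080), -30432) = Add(432, -30432) = -30000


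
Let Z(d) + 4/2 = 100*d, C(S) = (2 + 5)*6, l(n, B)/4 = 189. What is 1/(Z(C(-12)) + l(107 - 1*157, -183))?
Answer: 1/4954 ≈ 0.00020186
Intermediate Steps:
l(n, B) = 756 (l(n, B) = 4*189 = 756)
C(S) = 42 (C(S) = 7*6 = 42)
Z(d) = -2 + 100*d
1/(Z(C(-12)) + l(107 - 1*157, -183)) = 1/((-2 + 100*42) + 756) = 1/((-2 + 4200) + 756) = 1/(4198 + 756) = 1/4954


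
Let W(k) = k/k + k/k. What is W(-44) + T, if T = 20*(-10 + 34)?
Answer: 482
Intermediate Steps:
W(k) = 2 (W(k) = 1 + 1 = 2)
T = 480 (T = 20*24 = 480)
W(-44) + T = 2 + 480 = 482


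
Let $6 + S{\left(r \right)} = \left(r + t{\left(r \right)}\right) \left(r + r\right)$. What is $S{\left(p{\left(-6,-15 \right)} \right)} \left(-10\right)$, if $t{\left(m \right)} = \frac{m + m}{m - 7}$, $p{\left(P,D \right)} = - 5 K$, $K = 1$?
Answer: $- \frac{1070}{3} \approx -356.67$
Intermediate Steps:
$p{\left(P,D \right)} = -5$ ($p{\left(P,D \right)} = \left(-5\right) 1 = -5$)
$t{\left(m \right)} = \frac{2 m}{-7 + m}$
$S{\left(r \right)} = -6 + 2 r \left(r + \frac{2 r}{-7 + r}\right)$ ($S{\left(r \right)} = -6 + \left(r + \frac{2 r}{-7 + r}\right) \left(r + r\right) = -6 + \left(r + \frac{2 r}{-7 + r}\right) 2 r = -6 + 2 r \left(r + \frac{2 r}{-7 + r}\right)$)
$S{\left(p{\left(-6,-15 \right)} \right)} \left(-10\right) = \frac{2 \left(2 \left(-5\right)^{2} + \left(-7 - 5\right) \left(-3 + \left(-5\right)^{2}\right)\right)}{-7 - 5} \left(-10\right) = \frac{2 \left(2 \cdot 25 - 12 \left(-3 + 25\right)\right)}{-12} \left(-10\right) = 2 \left(- \frac{1}{12}\right) \left(50 - 264\right) \left(-10\right) = 2 \left(- \frac{1}{12}\right) \left(-214\right) \left(-10\right) = \frac{107}{3} \left(-10\right) = - \frac{1070}{3}$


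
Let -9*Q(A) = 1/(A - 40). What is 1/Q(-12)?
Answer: 468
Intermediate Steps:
Q(A) = -1/(9*(-40 + A)) (Q(A) = -1/(9*(A - 40)) = -1/(9*(-40 + A)))
1/Q(-12) = 1/(-1/(-360 + 9*(-12))) = 1/(-1/(-360 - 108)) = 1/(-1/(-468)) = 1/(-1*(-1/468)) = 1/(1/468) = 468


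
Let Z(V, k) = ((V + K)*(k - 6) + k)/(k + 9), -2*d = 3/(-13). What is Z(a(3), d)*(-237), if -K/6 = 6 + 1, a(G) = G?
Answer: -5970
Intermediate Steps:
K = -42 (K = -6*(6 + 1) = -6*7 = -42)
d = 3/26 (d = -3/(2*(-13)) = -3*(-1)/(2*13) = -½*(-3/13) = 3/26 ≈ 0.11538)
Z(V, k) = (k + (-42 + V)*(-6 + k))/(9 + k) (Z(V, k) = ((V - 42)*(k - 6) + k)/(k + 9) = ((-42 + V)*(-6 + k) + k)/(9 + k) = (k + (-42 + V)*(-6 + k))/(9 + k))
Z(a(3), d)*(-237) = ((252 - 41*3/26 - 6*3 + 3*(3/26))/(9 + 3/26))*(-237) = ((252 - 123/26 - 18 + 9/26)/(237/26))*(-237) = ((26/237)*(2985/13))*(-237) = (1990/79)*(-237) = -5970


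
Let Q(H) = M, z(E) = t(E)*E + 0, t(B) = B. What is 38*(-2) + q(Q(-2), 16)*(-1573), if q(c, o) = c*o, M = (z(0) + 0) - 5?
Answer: 125764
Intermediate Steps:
z(E) = E² (z(E) = E*E + 0 = E² + 0 = E²)
M = -5 (M = (0² + 0) - 5 = (0 + 0) - 5 = 0 - 5 = -5)
Q(H) = -5
38*(-2) + q(Q(-2), 16)*(-1573) = 38*(-2) - 5*16*(-1573) = -76 - 80*(-1573) = -76 + 125840 = 125764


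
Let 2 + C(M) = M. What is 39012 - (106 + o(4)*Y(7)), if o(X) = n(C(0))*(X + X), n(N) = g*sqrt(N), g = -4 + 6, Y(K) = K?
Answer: 38906 - 112*I*sqrt(2) ≈ 38906.0 - 158.39*I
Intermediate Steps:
g = 2
C(M) = -2 + M
n(N) = 2*sqrt(N)
o(X) = 4*I*X*sqrt(2) (o(X) = (2*sqrt(-2 + 0))*(X + X) = (2*sqrt(-2))*(2*X) = (2*(I*sqrt(2)))*(2*X) = (2*I*sqrt(2))*(2*X) = 4*I*X*sqrt(2))
39012 - (106 + o(4)*Y(7)) = 39012 - (106 + (4*I*4*sqrt(2))*7) = 39012 - (106 + (16*I*sqrt(2))*7) = 39012 - (106 + 112*I*sqrt(2)) = 39012 + (-106 - 112*I*sqrt(2)) = 38906 - 112*I*sqrt(2)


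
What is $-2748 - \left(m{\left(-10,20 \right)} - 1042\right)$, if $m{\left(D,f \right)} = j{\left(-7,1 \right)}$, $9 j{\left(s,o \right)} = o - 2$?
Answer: $- \frac{15353}{9} \approx -1705.9$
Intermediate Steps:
$j{\left(s,o \right)} = - \frac{2}{9} + \frac{o}{9}$ ($j{\left(s,o \right)} = \frac{o - 2}{9} = \frac{-2 + o}{9} = - \frac{2}{9} + \frac{o}{9}$)
$m{\left(D,f \right)} = - \frac{1}{9}$ ($m{\left(D,f \right)} = - \frac{2}{9} + \frac{1}{9} \cdot 1 = - \frac{2}{9} + \frac{1}{9} = - \frac{1}{9}$)
$-2748 - \left(m{\left(-10,20 \right)} - 1042\right) = -2748 - \left(- \frac{1}{9} - 1042\right) = -2748 - - \frac{9379}{9} = -2748 + \frac{9379}{9} = - \frac{15353}{9}$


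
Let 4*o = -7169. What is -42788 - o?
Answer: -163983/4 ≈ -40996.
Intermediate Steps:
o = -7169/4 (o = (¼)*(-7169) = -7169/4 ≈ -1792.3)
-42788 - o = -42788 - 1*(-7169/4) = -42788 + 7169/4 = -163983/4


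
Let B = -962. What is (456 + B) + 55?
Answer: -451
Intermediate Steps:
(456 + B) + 55 = (456 - 962) + 55 = -506 + 55 = -451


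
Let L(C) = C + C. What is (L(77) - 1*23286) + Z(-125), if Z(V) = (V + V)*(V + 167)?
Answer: -33632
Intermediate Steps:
Z(V) = 2*V*(167 + V) (Z(V) = (2*V)*(167 + V) = 2*V*(167 + V))
L(C) = 2*C
(L(77) - 1*23286) + Z(-125) = (2*77 - 1*23286) + 2*(-125)*(167 - 125) = (154 - 23286) + 2*(-125)*42 = -23132 - 10500 = -33632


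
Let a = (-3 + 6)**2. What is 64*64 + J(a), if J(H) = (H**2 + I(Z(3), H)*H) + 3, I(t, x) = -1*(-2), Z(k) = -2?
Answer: 4198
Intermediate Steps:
I(t, x) = 2
a = 9 (a = 3**2 = 9)
J(H) = 3 + H**2 + 2*H (J(H) = (H**2 + 2*H) + 3 = 3 + H**2 + 2*H)
64*64 + J(a) = 64*64 + (3 + 9**2 + 2*9) = 4096 + (3 + 81 + 18) = 4096 + 102 = 4198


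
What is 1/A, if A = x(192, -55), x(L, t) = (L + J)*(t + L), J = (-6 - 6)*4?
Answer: 1/19728 ≈ 5.0689e-5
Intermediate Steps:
J = -48 (J = -12*4 = -48)
x(L, t) = (-48 + L)*(L + t) (x(L, t) = (L - 48)*(t + L) = (-48 + L)*(L + t))
A = 19728 (A = 192**2 - 48*192 - 48*(-55) + 192*(-55) = 36864 - 9216 + 2640 - 10560 = 19728)
1/A = 1/19728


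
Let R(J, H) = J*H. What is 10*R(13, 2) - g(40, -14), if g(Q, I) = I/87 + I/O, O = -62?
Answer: 701045/2697 ≈ 259.94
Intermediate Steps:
g(Q, I) = -25*I/5394 (g(Q, I) = I/87 + I/(-62) = I*(1/87) + I*(-1/62) = I/87 - I/62 = -25*I/5394)
R(J, H) = H*J
10*R(13, 2) - g(40, -14) = 10*(2*13) - (-25)*(-14)/5394 = 10*26 - 1*175/2697 = 260 - 175/2697 = 701045/2697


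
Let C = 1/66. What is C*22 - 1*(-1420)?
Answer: 4261/3 ≈ 1420.3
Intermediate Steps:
C = 1/66 ≈ 0.015152
C*22 - 1*(-1420) = (1/66)*22 - 1*(-1420) = ⅓ + 1420 = 4261/3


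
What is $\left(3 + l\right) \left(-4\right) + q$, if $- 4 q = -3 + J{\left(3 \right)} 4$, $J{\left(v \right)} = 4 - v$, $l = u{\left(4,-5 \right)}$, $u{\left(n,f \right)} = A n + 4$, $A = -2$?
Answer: $\frac{15}{4} \approx 3.75$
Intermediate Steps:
$u{\left(n,f \right)} = 4 - 2 n$ ($u{\left(n,f \right)} = - 2 n + 4 = 4 - 2 n$)
$l = -4$ ($l = 4 - 8 = -4$)
$q = - \frac{1}{4}$ ($q = - \frac{-3 + \left(4 - 3\right) 4}{4} = - \frac{-3 + 1 \cdot 4}{4} = - \frac{-3 + 4}{4} = \left(- \frac{1}{4}\right) 1 = - \frac{1}{4} \approx -0.25$)
$\left(3 + l\right) \left(-4\right) + q = \left(3 - 4\right) \left(-4\right) - \frac{1}{4} = \left(-1\right) \left(-4\right) - \frac{1}{4} = 4 - \frac{1}{4} = \frac{15}{4}$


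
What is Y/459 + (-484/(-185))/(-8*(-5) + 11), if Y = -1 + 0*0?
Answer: 4171/84915 ≈ 0.049120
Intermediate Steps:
Y = -1 (Y = -1 + 0 = -1)
Y/459 + (-484/(-185))/(-8*(-5) + 11) = -1/459 + (-484/(-185))/(-8*(-5) + 11) = -1*1/459 + (-484*(-1/185))/(40 + 11) = -1/459 + (484/185)/51 = -1/459 + (484/185)*(1/51) = -1/459 + 484/9435 = 4171/84915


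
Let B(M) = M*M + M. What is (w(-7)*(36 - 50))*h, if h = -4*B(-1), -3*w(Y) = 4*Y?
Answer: 0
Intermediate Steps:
w(Y) = -4*Y/3
B(M) = M + M**2 (B(M) = M**2 + M = M + M**2)
h = 0 (h = -(-4)*(1 - 1) = -(-4)*0 = -4*0 = 0)
(w(-7)*(36 - 50))*h = ((-4/3*(-7))*(36 - 50))*0 = ((28/3)*(-14))*0 = -392/3*0 = 0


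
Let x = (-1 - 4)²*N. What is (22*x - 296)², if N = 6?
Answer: 9024016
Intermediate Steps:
x = 150 (x = (-1 - 4)²*6 = (-5)²*6 = 25*6 = 150)
(22*x - 296)² = (22*150 - 296)² = (3300 - 296)² = 3004² = 9024016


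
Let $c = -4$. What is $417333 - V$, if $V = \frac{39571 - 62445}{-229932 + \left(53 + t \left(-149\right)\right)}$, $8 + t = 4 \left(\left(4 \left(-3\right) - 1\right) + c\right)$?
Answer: $\frac{91210190941}{218555} \approx 4.1733 \cdot 10^{5}$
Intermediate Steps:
$t = -76$ ($t = -8 + 4 \left(\left(4 \left(-3\right) - 1\right) - 4\right) = -8 + 4 \left(\left(-12 - 1\right) - 4\right) = -8 + 4 \left(-13 - 4\right) = -8 + 4 \left(-17\right) = -8 - 68 = -76$)
$V = \frac{22874}{218555}$ ($V = \frac{39571 - 62445}{-229932 + \left(53 - -11324\right)} = - \frac{22874}{-229932 + \left(53 + 11324\right)} = - \frac{22874}{-229932 + 11377} = - \frac{22874}{-218555} = \left(-22874\right) \left(- \frac{1}{218555}\right) = \frac{22874}{218555} \approx 0.10466$)
$417333 - V = 417333 - \frac{22874}{218555} = \frac{91210190941}{218555}$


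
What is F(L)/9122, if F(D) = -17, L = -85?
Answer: -17/9122 ≈ -0.0018636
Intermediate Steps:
F(L)/9122 = -17/9122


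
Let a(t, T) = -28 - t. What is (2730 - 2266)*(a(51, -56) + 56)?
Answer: -10672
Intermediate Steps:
(2730 - 2266)*(a(51, -56) + 56) = (2730 - 2266)*((-28 - 1*51) + 56) = 464*((-28 - 51) + 56) = 464*(-79 + 56) = 464*(-23) = -10672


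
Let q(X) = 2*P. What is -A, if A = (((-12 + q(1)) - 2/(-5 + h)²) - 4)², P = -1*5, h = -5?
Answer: -1692601/2500 ≈ -677.04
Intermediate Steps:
P = -5
q(X) = -10 (q(X) = 2*(-5) = -10)
A = 1692601/2500 (A = (((-12 - 10) - 2/(-5 - 5)²) - 4)² = ((-22 - 2/((-10)²)) - 4)² = ((-22 - 2/100) - 4)² = ((-22 - 2*1/100) - 4)² = ((-22 - 1/50) - 4)² = (-1101/50 - 4)² = (-1301/50)² = 1692601/2500 ≈ 677.04)
-A = -1*1692601/2500 = -1692601/2500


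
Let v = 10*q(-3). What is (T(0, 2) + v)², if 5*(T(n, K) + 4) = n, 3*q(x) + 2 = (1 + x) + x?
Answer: 6724/9 ≈ 747.11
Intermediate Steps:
q(x) = -⅓ + 2*x/3 (q(x) = -⅔ + ((1 + x) + x)/3 = -⅔ + (1 + 2*x)/3 = -⅔ + (⅓ + 2*x/3) = -⅓ + 2*x/3)
T(n, K) = -4 + n/5
v = -70/3 (v = 10*(-⅓ + (⅔)*(-3)) = 10*(-⅓ - 2) = 10*(-7/3) = -70/3 ≈ -23.333)
(T(0, 2) + v)² = ((-4 + (⅕)*0) - 70/3)² = ((-4 + 0) - 70/3)² = (-4 - 70/3)² = (-82/3)² = 6724/9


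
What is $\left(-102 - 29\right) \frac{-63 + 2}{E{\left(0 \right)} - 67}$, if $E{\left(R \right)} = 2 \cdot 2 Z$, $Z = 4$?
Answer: $- \frac{7991}{51} \approx -156.69$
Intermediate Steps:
$E{\left(R \right)} = 16$ ($E{\left(R \right)} = 2 \cdot 2 \cdot 4 = 4 \cdot 4 = 16$)
$\left(-102 - 29\right) \frac{-63 + 2}{E{\left(0 \right)} - 67} = \left(-102 - 29\right) \frac{-63 + 2}{16 - 67} = - 131 \left(- \frac{61}{-51}\right) = - 131 \left(\left(-61\right) \left(- \frac{1}{51}\right)\right) = \left(-131\right) \frac{61}{51} = - \frac{7991}{51}$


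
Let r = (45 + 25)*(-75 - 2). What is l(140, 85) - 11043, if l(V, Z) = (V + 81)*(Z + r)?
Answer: -1183448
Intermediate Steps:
r = -5390 (r = 70*(-77) = -5390)
l(V, Z) = (-5390 + Z)*(81 + V) (l(V, Z) = (V + 81)*(Z - 5390) = (81 + V)*(-5390 + Z) = (-5390 + Z)*(81 + V))
l(140, 85) - 11043 = (-436590 - 5390*140 + 81*85 + 140*85) - 11043 = (-436590 - 754600 + 6885 + 11900) - 11043 = -1172405 - 11043 = -1183448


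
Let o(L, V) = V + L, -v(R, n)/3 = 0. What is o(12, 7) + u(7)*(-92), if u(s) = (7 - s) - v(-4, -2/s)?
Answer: 19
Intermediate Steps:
v(R, n) = 0 (v(R, n) = -3*0 = 0)
o(L, V) = L + V
u(s) = 7 - s (u(s) = (7 - s) - 1*0 = (7 - s) + 0 = 7 - s)
o(12, 7) + u(7)*(-92) = (12 + 7) + (7 - 1*7)*(-92) = 19 + (7 - 7)*(-92) = 19 + 0*(-92) = 19 + 0 = 19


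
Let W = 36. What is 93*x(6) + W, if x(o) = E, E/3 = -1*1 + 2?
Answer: 315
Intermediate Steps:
E = 3 (E = 3*(-1*1 + 2) = 3*(-1 + 2) = 3*1 = 3)
x(o) = 3
93*x(6) + W = 93*3 + 36 = 279 + 36 = 315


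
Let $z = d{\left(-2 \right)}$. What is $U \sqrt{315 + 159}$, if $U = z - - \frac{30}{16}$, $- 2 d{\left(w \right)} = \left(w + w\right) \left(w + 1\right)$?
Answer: $- \frac{\sqrt{474}}{8} \approx -2.7214$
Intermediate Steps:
$d{\left(w \right)} = - w \left(1 + w\right)$ ($d{\left(w \right)} = - \frac{\left(w + w\right) \left(w + 1\right)}{2} = - \frac{2 w \left(1 + w\right)}{2} = - w \left(1 + w\right)$)
$z = -2$ ($z = \left(-1\right) \left(-2\right) \left(1 - 2\right) = \left(-1\right) \left(-2\right) \left(-1\right) = -2$)
$U = - \frac{1}{8}$ ($U = -2 - - \frac{30}{16} = -2 - \left(-30\right) \frac{1}{16} = -2 - - \frac{15}{8} = -2 + \frac{15}{8} = - \frac{1}{8} \approx -0.125$)
$U \sqrt{315 + 159} = - \frac{\sqrt{315 + 159}}{8} = - \frac{\sqrt{474}}{8}$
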